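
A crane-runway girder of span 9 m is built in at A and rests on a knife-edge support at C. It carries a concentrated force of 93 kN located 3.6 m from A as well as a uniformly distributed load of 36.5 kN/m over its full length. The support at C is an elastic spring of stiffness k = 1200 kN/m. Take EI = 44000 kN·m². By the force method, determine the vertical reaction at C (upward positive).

R_C = 123.8 kN

Remove the prop at C; the released (primary) structure is a cantilever built in at A.
Primary-structure tip deflection at C by superposition:
  point load 93 at a = 3.6: Pa²(3L − a)/(6EI) = 4701/EI
  UDL 36.5: wL⁴/(8EI) = 29935/EI
  δ_0 = 34635/EI
Tip deflection under a unit load at C: L³/(3EI) = 243/EI.
With EI = 44000 kN·m²: δ_0 = 0.78716 m and δ_{CC} = 0.005523 m/kN.
Compatibility — the spring shortens by R_C/k under the reaction it provides: δ_0 − R_C·δ_{CC} = R_C/k. With 1/k = 0.000833 m/kN, R_C = δ_0 / (δ_{CC} + 1/k) = 0.78716 / (0.005523 + 0.000833) = 123.8 kN.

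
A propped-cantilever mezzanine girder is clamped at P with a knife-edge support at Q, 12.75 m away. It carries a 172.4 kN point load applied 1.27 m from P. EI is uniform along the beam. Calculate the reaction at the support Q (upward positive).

Take the reaction at Q as the redundant and release it; the primary structure is a cantilever fixed at P.
Deflection at Q on the released cantilever, summing each load's contribution:
  point load 172.4 at a = 1.27: Pa²(3L − a)/(6EI) = 1714/EI
Flexibility coefficient — unit upward force at Q: δ_{QQ} = L³/(3EI) = 690.9/EI.
The prop prevents deflection at Q: R_Q = δ_0/δ_{QQ} = 1714/690.9 = 2.481 kN.

R_Q = 2.481 kN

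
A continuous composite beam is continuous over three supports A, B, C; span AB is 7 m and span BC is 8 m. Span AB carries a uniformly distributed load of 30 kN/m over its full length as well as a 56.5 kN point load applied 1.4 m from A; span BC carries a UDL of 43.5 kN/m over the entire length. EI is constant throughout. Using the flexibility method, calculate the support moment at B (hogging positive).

M_B = 289.1 kN·m

Release continuity at B by inserting a hinge; the redundant is the internal moment M_B. The primary structure is two simply-supported spans AB and BC.
Rotations at B on the released spans (each span's end-slope, ×1/EI):
  span AB: UDL 30: wL³/(24EI) = 428.8/EI
  span AB: point load 56.5 at a = 1.4: Pab(L + a)/(6LEI) = 88.59/EI
  span BC: UDL 43.5: wL³/(24EI) = 928/EI
  relative rotation θ_0 = (517.3 + 928)/EI = 1445/EI
A unit hogging moment at B produces rotation L₁/(3EI) + L₂/(3EI) = 5/EI.
Compatibility: M_B·(L₁+L₂)/(3EI) = θ_0, giving M_B = 289.1 kN·m (hogging).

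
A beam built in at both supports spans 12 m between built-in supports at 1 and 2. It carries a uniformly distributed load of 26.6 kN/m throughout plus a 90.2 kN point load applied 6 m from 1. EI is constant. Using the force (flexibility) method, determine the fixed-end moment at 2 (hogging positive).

Take the two fixed-end moments M_1, M_2 as redundants; the released structure is the simple span 12.
Simple-span end rotations at 1 and 2 under the given loads:
  at 1: UDL 26.6: wL³/(24EI) = 1915/EI
  at 2: UDL 26.6: wL³/(24EI) = 1915/EI
  at 1: point load 90.2 at a = 6: Pab(L + b)/(6LEI) = 811.8/EI
  at 2: point load 90.2 at a = 6: Pab(L + a)/(6LEI) = 811.8/EI
  θ_10 = 2727/EI,  θ_20 = 2727/EI
Flexibility coefficients: a unit moment at one end gives L/(3EI) there and L/(6EI) at the far end, so f₁₁ = f₂₂ = 4/EI and f₁₂ = f₂₁ = 2/EI.
Compatibility — zero rotation at each built-in end:
  4 M_1 + 2 M_2 = 2727
  2 M_1 + 4 M_2 = 2727
Solving the pair gives M_1 = 454.5 kN·m and M_2 = 454.5 kN·m (hogging).

M_2 = 454.5 kN·m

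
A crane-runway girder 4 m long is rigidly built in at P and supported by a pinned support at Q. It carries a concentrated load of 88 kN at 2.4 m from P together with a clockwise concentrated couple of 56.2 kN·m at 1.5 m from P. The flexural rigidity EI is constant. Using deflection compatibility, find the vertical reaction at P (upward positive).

R_P = 37.14 kN

Release the roller at Q. Primary structure: cantilever fixed at P.
Downward deflection at the released point Q due to the loads:
  point load 88 at a = 2.4: Pa²(3L − a)/(6EI) = 811/EI
  clockwise couple 56.2 at a = 1.5: M₀a(2L − a)/(2EI) = 274/EI
  δ_0 = 1085/EI
Tip deflection under a unit load at Q: L³/(3EI) = 21.33/EI.
The prop prevents deflection at Q: R_Q = δ_0/δ_{QQ} = 1085/21.33 = 50.86 kN.
Vertical equilibrium: R_P = ΣP − R_Q = 88 − 50.86 = 37.14 kN.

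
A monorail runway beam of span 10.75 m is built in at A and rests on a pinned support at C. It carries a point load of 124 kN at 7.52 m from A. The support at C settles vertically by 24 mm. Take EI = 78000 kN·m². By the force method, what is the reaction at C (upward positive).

R_C = 65.27 kN

Release the roller at C. Primary structure: cantilever fixed at A.
Free-end deflection of the primary structure under the applied loading (downward +):
  point load 124 at a = 7.52: Pa²(3L − a)/(6EI) = 28902/EI
Tip deflection under a unit load at C: L³/(3EI) = 414.1/EI.
With EI = 78000 kN·m²: δ_0 = 0.37054 m and δ_{CC} = 0.005309 m/kN.
Compatibility — the beam at C must follow the support down by 0.024 m: δ_0 − R_C·δ_{CC} = 0.024, so R_C = (0.37054 − 0.024)/0.005309 = 65.27 kN.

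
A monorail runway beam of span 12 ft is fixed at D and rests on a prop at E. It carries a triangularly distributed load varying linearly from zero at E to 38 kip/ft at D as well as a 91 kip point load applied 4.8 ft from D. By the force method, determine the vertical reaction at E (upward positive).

Release the roller at E. Primary structure: cantilever fixed at D.
Downward deflection at the released point E due to the loads:
  triangular load, peak 38 at the fixed end: w₀L⁴/(30EI) = 26266/EI
  point load 91 at a = 4.8: Pa²(3L − a)/(6EI) = 10903/EI
  δ_0 = 37168/EI
Tip deflection under a unit load at E: L³/(3EI) = 576/EI.
The prop prevents deflection at E: R_E = δ_0/δ_{EE} = 37168/576 = 64.53 kip.

R_E = 64.53 kip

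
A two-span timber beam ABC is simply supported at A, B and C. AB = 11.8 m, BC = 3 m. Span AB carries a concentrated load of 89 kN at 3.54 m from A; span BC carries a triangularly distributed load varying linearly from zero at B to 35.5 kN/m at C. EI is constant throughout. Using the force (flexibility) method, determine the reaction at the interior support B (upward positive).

Insert a hinge at B; M_B is the redundant, and each span becomes simply supported.
End slopes at the hinge B, treating each span as simply supported:
  span AB: point load 89 at a = 3.54: Pab(L + a)/(6LEI) = 563.9/EI
  span BC: triangular load, peak 35.5: 7w₀L³/(360EI) = 18.64/EI
  relative rotation θ_0 = (563.9 + 18.64)/EI = 582.5/EI
A unit hogging moment at B produces rotation L₁/(3EI) + L₂/(3EI) = 4.933/EI.
Compatibility: M_B·(L₁+L₂)/(3EI) = θ_0, giving M_B = 118.1 kN·m (hogging).
Span AB, ΣM about A with M_B applied at B: R_B^{AB}·11.8 = 315.1 + 118.1, so R_B^{AB} = 36.71 kN and R_A = 89 − 36.71 = 52.29 kN.
Span BC, ΣM about C: R_B^{BC}·3 = 53.25 + 118.1, so R_B^{BC} = 57.11 kN and R_C = 53.25 − 57.11 = -3.857 kN.
R_B = 36.71 + 57.11 = 93.81 kN.

R_B = 93.81 kN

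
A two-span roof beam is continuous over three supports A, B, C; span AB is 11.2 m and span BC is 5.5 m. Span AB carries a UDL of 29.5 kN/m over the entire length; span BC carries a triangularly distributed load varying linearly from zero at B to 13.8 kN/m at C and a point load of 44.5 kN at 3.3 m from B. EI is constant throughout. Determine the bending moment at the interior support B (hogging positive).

M_B = 331.8 kN·m

Release continuity at B by inserting a hinge; the redundant is the internal moment M_B. The primary structure is two simply-supported spans AB and BC.
Rotations at B on the released spans (each span's end-slope, ×1/EI):
  span AB: UDL 29.5: wL³/(24EI) = 1727/EI
  span BC: triangular load, peak 13.8: 7w₀L³/(360EI) = 44.64/EI
  span BC: point load 44.5 at a = 3.3: Pab(L + b)/(6LEI) = 75.38/EI
  relative rotation θ_0 = (1727 + 120)/EI = 1847/EI
A unit hogging moment at B produces rotation L₁/(3EI) + L₂/(3EI) = 5.567/EI.
Compatibility: M_B·(L₁+L₂)/(3EI) = θ_0, giving M_B = 331.8 kN·m (hogging).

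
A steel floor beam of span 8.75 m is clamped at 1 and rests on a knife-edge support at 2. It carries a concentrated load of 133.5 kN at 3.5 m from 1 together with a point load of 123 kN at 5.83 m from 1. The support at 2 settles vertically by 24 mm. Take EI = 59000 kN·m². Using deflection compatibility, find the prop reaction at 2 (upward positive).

R_2 = 85.14 kN

Take the reaction at 2 as the redundant and release it; the primary structure is a cantilever fixed at 1.
Free-end deflection of the primary structure under the applied loading (downward +):
  point load 133.5 at a = 3.5: Pa²(3L − a)/(6EI) = 6201/EI
  point load 123 at a = 5.83: Pa²(3L − a)/(6EI) = 14228/EI
  δ_0 = 20429/EI
Tip deflection under a unit load at 2: L³/(3EI) = 223.3/EI.
With EI = 59000 kN·m²: δ_0 = 0.34625 m and δ_{22} = 0.003785 m/kN.
Compatibility — the beam at 2 must follow the support down by 0.024 m: δ_0 − R_2·δ_{22} = 0.024, so R_2 = (0.34625 − 0.024)/0.003785 = 85.14 kN.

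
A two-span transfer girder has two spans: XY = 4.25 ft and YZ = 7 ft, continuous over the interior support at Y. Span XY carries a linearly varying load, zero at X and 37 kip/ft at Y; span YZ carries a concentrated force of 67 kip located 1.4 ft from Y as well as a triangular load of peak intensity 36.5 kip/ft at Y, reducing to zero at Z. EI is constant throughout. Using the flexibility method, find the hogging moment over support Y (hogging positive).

M_Y = 133 kip·ft

Take M_Y as the redundant. Released structure: two simple spans XY and YZ with a hinge at Y.
Rotations at Y on the released spans (each span's end-slope, ×1/EI):
  span XY: triangular load, peak 37: w₀L³/(45EI) = 63.12/EI
  span YZ: point load 67 at a = 1.4: Pab(L + b)/(6LEI) = 157.6/EI
  span YZ: triangular load, peak 36.5: w₀L³/(45EI) = 278.2/EI
  relative rotation θ_0 = (63.12 + 435.8)/EI = 498.9/EI
A unit hogging moment at Y produces rotation L₁/(3EI) + L₂/(3EI) = 3.75/EI.
Slope continuity at Y: θ_0 = M_Y·3.75/EI, so M_Y = 498.9/3.75 = 133 kip·ft (hogging).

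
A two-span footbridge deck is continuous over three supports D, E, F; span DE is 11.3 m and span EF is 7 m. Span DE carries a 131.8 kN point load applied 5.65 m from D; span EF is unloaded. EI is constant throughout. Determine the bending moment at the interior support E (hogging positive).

Release continuity at E by inserting a hinge; the redundant is the internal moment M_E. The primary structure is two simply-supported spans DE and EF.
Discontinuity in slope at E on the released structure — sum the simple-span end rotations:
  span DE: point load 131.8 at a = 5.65: Pab(L + a)/(6LEI) = 1052/EI
  relative rotation θ_0 = (1052 + 0)/EI = 1052/EI
A unit hogging moment at E produces rotation L₁/(3EI) + L₂/(3EI) = 6.1/EI.
Compatibility: M_E·(L₁+L₂)/(3EI) = θ_0, giving M_E = 172.4 kN·m (hogging).

M_E = 172.4 kN·m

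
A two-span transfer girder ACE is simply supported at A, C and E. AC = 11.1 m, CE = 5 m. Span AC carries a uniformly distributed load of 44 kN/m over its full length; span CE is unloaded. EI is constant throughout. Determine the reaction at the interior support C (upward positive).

R_C = 379.7 kN

Take M_C as the redundant. Released structure: two simple spans AC and CE with a hinge at C.
Discontinuity in slope at C on the released structure — sum the simple-span end rotations:
  span AC: UDL 44: wL³/(24EI) = 2507/EI
  relative rotation θ_0 = (2507 + 0)/EI = 2507/EI
A unit hogging moment at C produces rotation L₁/(3EI) + L₂/(3EI) = 5.367/EI.
Compatibility: M_C·(L₁+L₂)/(3EI) = θ_0, giving M_C = 467.2 kN·m (hogging).
Span AC, ΣM about A with M_C applied at C: R_C^{AC}·11.1 = 2711 + 467.2, so R_C^{AC} = 286.3 kN and R_A = 488.4 − 286.3 = 202.1 kN.
Span CE, ΣM about E: R_C^{CE}·5 = 0 + 467.2, so R_C^{CE} = 93.44 kN and R_E = 0 − 93.44 = -93.44 kN.
R_C = 286.3 + 93.44 = 379.7 kN.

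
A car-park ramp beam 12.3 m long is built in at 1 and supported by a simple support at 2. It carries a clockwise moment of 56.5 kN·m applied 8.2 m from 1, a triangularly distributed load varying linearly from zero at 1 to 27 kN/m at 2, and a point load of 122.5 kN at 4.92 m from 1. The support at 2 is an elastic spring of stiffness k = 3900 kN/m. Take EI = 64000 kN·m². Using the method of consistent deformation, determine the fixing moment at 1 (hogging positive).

Choose R_2 as the redundant. The primary structure is the cantilever fixed at 1.
Free-end deflection of the primary structure under the applied loading (downward +):
  clockwise couple 56.5 at a = 8.2: M₀a(2L − a)/(2EI) = 3799/EI
  triangular load, peak 27 at the free end: 11w₀L⁴/(120EI) = 56649/EI
  point load 122.5 at a = 4.92: Pa²(3L − a)/(6EI) = 15805/EI
  δ_0 = 76253/EI
Flexibility coefficient — unit upward force at 2: δ_{22} = L³/(3EI) = 620.3/EI.
With EI = 64000 kN·m²: δ_0 = 1.1915 m and δ_{22} = 0.009692 m/kN.
Compatibility — the spring shortens by R_2/k under the reaction it provides: δ_0 − R_2·δ_{22} = R_2/k. With 1/k = 0.000256 m/kN, R_2 = δ_0 / (δ_{22} + 1/k) = 1.1915 / (0.009692 + 0.000256) = 119.8 kN.
Moment equilibrium about 1: M_1 = Σ(load moments about 1) − R_2·L = 2021 − 119.8×12.3 = 547.7 kN·m.

M_1 = 547.7 kN·m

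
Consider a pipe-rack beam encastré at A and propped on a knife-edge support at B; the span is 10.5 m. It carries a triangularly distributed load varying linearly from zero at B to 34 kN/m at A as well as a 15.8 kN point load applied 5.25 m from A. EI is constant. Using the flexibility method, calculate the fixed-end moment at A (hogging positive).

Release the roller at B. Primary structure: cantilever fixed at A.
Downward deflection at the released point B due to the loads:
  triangular load, peak 34 at the fixed end: w₀L⁴/(30EI) = 13776/EI
  point load 15.8 at a = 5.25: Pa²(3L − a)/(6EI) = 1905/EI
  δ_0 = 15681/EI
Tip deflection under a unit load at B: L³/(3EI) = 385.9/EI.
Compatibility at B: δ_0 − R_B·δ_{BB} = 0, so R_B = 15681/385.9 = 40.64 kN.
Moment equilibrium about A: M_A = Σ(load moments about A) − R_B·L = 707.7 − 40.64×10.5 = 281 kN·m.

M_A = 281 kN·m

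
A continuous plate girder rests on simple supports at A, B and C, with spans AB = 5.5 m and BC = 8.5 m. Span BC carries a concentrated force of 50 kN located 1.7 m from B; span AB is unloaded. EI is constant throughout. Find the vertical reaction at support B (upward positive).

Take M_B as the redundant. Released structure: two simple spans AB and BC with a hinge at B.
Discontinuity in slope at B on the released structure — sum the simple-span end rotations:
  span BC: point load 50 at a = 1.7: Pab(L + b)/(6LEI) = 173.4/EI
  relative rotation θ_0 = (0 + 173.4)/EI = 173.4/EI
A unit hogging moment at B produces rotation L₁/(3EI) + L₂/(3EI) = 4.667/EI.
Slope continuity at B: θ_0 = M_B·4.667/EI, so M_B = 173.4/4.667 = 37.16 kN·m (hogging).
Span AB, ΣM about A with M_B applied at B: R_B^{AB}·5.5 = 0 + 37.16, so R_B^{AB} = 6.756 kN and R_A = 0 − 6.756 = -6.756 kN.
Span BC, ΣM about C: R_B^{BC}·8.5 = 340 + 37.16, so R_B^{BC} = 44.37 kN and R_C = 50 − 44.37 = 5.629 kN.
R_B = 6.756 + 44.37 = 51.13 kN.

R_B = 51.13 kN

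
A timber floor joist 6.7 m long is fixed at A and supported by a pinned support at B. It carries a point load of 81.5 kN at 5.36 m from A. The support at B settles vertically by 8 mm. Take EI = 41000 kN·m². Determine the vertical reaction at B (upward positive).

R_B = 54.1 kN

Release the roller at B. Primary structure: cantilever fixed at A.
Free-end deflection of the primary structure under the applied loading (downward +):
  point load 81.5 at a = 5.36: Pa²(3L − a)/(6EI) = 5752/EI
Flexibility coefficient — unit upward force at B: δ_{BB} = L³/(3EI) = 100.3/EI.
With EI = 41000 kN·m²: δ_0 = 0.1403 m and δ_{BB} = 0.002445 m/kN.
Compatibility — the beam at B must follow the support down by 0.008 m: δ_0 − R_B·δ_{BB} = 0.008, so R_B = (0.1403 − 0.008)/0.002445 = 54.1 kN.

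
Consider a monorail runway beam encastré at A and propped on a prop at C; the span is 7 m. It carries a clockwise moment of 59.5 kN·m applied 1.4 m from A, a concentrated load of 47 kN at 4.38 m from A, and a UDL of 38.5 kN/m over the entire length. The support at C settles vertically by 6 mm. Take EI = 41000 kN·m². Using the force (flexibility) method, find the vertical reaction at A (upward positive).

R_A = 191.2 kN

Remove the prop at C; the released (primary) structure is a cantilever built in at A.
Free-end deflection of the primary structure under the applied loading (downward +):
  clockwise couple 59.5 at a = 1.4: M₀a(2L − a)/(2EI) = 524.8/EI
  point load 47 at a = 4.38: Pa²(3L − a)/(6EI) = 2498/EI
  UDL 38.5: wL⁴/(8EI) = 11555/EI
  δ_0 = 14577/EI
Tip deflection under a unit load at C: L³/(3EI) = 114.3/EI.
With EI = 41000 kN·m²: δ_0 = 0.35554 m and δ_{CC} = 0.002789 m/kN.
Compatibility — the beam at C must follow the support down by 0.006 m: δ_0 − R_C·δ_{CC} = 0.006, so R_C = (0.35554 − 0.006)/0.002789 = 125.3 kN.
Vertical equilibrium: R_A = ΣP − R_C = 316.5 − 125.3 = 191.2 kN.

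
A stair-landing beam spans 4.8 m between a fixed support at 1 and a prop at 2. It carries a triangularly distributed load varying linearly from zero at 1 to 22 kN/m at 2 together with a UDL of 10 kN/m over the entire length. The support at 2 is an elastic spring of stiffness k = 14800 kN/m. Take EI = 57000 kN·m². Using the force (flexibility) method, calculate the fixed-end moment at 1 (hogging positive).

M_1 = 79.73 kN·m

Remove the prop at 2; the released (primary) structure is a cantilever built in at 1.
Primary-structure tip deflection at 2 by superposition:
  triangular load, peak 22 at the free end: 11w₀L⁴/(120EI) = 1071/EI
  UDL 10: wL⁴/(8EI) = 663.6/EI
  δ_0 = 1734/EI
Tip deflection under a unit load at 2: L³/(3EI) = 36.86/EI.
With EI = 57000 kN·m²: δ_0 = 0.030423 m and δ_{22} = 0.000647 m/kN.
Compatibility — the spring shortens by R_2/k under the reaction it provides: δ_0 − R_2·δ_{22} = R_2/k. With 1/k = 0.000068 m/kN, R_2 = δ_0 / (δ_{22} + 1/k) = 0.030423 / (0.000647 + 0.000068) = 42.59 kN.
Moment equilibrium about 1: M_1 = Σ(load moments about 1) − R_2·L = 284.2 − 42.59×4.8 = 79.73 kN·m.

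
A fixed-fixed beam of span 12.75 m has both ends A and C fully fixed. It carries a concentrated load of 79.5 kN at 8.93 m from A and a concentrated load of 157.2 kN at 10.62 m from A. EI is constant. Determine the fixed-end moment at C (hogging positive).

M_C = 381.3 kN·m

Release both end moments; the primary structure is a simply-supported span AC with redundants M_A and M_C.
On the primary (simply-supported) span, the end slopes from the loading are:
  at A: point load 79.5 at a = 8.93: Pab(L + b)/(6LEI) = 587.4/EI
  at C: point load 79.5 at a = 8.93: Pab(L + a)/(6LEI) = 768.6/EI
  at A: point load 157.2 at a = 10.62: Pab(L + b)/(6LEI) = 691.7/EI
  at C: point load 157.2 at a = 10.62: Pab(L + a)/(6LEI) = 1086/EI
  θ_A0 = 1279/EI,  θ_C0 = 1855/EI
Flexibility coefficients: a unit moment at one end gives L/(3EI) there and L/(6EI) at the far end, so f₁₁ = f₂₂ = 4.25/EI and f₁₂ = f₂₁ = 2.125/EI.
Compatibility — zero rotation at each built-in end:
  4.25 M_A + 2.125 M_C = 1279
  2.125 M_A + 4.25 M_C = 1855
Solving the pair gives M_A = 110.3 kN·m and M_C = 381.3 kN·m (hogging).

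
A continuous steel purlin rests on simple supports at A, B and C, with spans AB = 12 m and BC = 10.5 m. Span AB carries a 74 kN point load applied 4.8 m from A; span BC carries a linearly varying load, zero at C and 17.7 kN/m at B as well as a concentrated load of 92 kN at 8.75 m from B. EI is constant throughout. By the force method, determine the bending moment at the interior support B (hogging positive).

M_B = 176.8 kN·m

Insert a hinge at B; M_B is the redundant, and each span becomes simply supported.
Discontinuity in slope at B on the released structure — sum the simple-span end rotations:
  span AB: point load 74 at a = 4.8: Pab(L + a)/(6LEI) = 596.7/EI
  span BC: triangular load, peak 17.7: w₀L³/(45EI) = 455.3/EI
  span BC: point load 92 at a = 8.75: Pab(L + b)/(6LEI) = 273.9/EI
  relative rotation θ_0 = (596.7 + 729.3)/EI = 1326/EI
A unit hogging moment at B produces rotation L₁/(3EI) + L₂/(3EI) = 7.5/EI.
Compatibility: M_B·(L₁+L₂)/(3EI) = θ_0, giving M_B = 176.8 kN·m (hogging).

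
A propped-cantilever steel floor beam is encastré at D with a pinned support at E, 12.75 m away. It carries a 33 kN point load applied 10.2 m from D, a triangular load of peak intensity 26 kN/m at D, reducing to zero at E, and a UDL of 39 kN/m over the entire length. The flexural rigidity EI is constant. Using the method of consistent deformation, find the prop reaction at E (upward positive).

Take the reaction at E as the redundant and release it; the primary structure is a cantilever fixed at D.
Downward deflection at the released point E due to the loads:
  point load 33 at a = 10.2: Pa²(3L − a)/(6EI) = 16051/EI
  triangular load, peak 26 at the fixed end: w₀L⁴/(30EI) = 22903/EI
  UDL 39: wL⁴/(8EI) = 128830/EI
  δ_0 = 167783/EI
Flexibility coefficient — unit upward force at E: δ_{EE} = L³/(3EI) = 690.9/EI.
The prop prevents deflection at E: R_E = δ_0/δ_{EE} = 167783/690.9 = 242.9 kN.

R_E = 242.9 kN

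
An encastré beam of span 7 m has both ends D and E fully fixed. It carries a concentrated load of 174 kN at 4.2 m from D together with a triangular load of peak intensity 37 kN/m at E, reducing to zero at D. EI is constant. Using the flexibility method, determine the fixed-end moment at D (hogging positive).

Release both end moments; the primary structure is a simply-supported span DE with redundants M_D and M_E.
End rotations of the released simple span under the applied load (×1/EI):
  at D: point load 174 at a = 4.2: Pab(L + b)/(6LEI) = 477.5/EI
  at E: point load 174 at a = 4.2: Pab(L + a)/(6LEI) = 545.7/EI
  at D: triangular load, peak 37: 7w₀L³/(360EI) = 246.8/EI
  at E: triangular load, peak 37: w₀L³/(45EI) = 282/EI
  θ_D0 = 724.2/EI,  θ_E0 = 827.7/EI
Flexibility coefficients: a unit moment at one end gives L/(3EI) there and L/(6EI) at the far end, so f₁₁ = f₂₂ = 2.333/EI and f₁₂ = f₂₁ = 1.167/EI.
Compatibility — zero rotation at each built-in end:
  2.333 M_D + 1.167 M_E = 724.2
  1.167 M_D + 2.333 M_E = 827.7
Solving the pair gives M_D = 177.4 kN·m and M_E = 266 kN·m (hogging).

M_D = 177.4 kN·m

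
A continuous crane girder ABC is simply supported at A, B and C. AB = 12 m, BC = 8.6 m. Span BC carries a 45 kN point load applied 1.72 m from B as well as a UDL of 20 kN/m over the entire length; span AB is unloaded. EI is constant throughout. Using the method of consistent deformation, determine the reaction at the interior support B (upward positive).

R_B = 142.1 kN

Insert a hinge at B; M_B is the redundant, and each span becomes simply supported.
End slopes at the hinge B, treating each span as simply supported:
  span BC: point load 45 at a = 1.72: Pab(L + b)/(6LEI) = 159.8/EI
  span BC: UDL 20: wL³/(24EI) = 530/EI
  relative rotation θ_0 = (0 + 689.8)/EI = 689.8/EI
A unit hogging moment at B produces rotation L₁/(3EI) + L₂/(3EI) = 6.867/EI.
Slope continuity at B: θ_0 = M_B·6.867/EI, so M_B = 689.8/6.867 = 100.5 kN·m (hogging).
Span AB, ΣM about A with M_B applied at B: R_B^{AB}·12 = 0 + 100.5, so R_B^{AB} = 8.371 kN and R_A = 0 − 8.371 = -8.371 kN.
Span BC, ΣM about C: R_B^{BC}·8.6 = 1049 + 100.5, so R_B^{BC} = 133.7 kN and R_C = 217 − 133.7 = 83.32 kN.
R_B = 8.371 + 133.7 = 142.1 kN.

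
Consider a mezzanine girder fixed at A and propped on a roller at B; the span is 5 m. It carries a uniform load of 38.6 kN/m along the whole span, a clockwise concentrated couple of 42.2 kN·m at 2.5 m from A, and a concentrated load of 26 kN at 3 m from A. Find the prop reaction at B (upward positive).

Release the roller at B. Primary structure: cantilever fixed at A.
Downward deflection at the released point B due to the loads:
  UDL 38.6: wL⁴/(8EI) = 3016/EI
  clockwise couple 42.2 at a = 2.5: M₀a(2L − a)/(2EI) = 395.6/EI
  point load 26 at a = 3: Pa²(3L − a)/(6EI) = 468/EI
  δ_0 = 3879/EI
Flexibility coefficient — unit upward force at B: δ_{BB} = L³/(3EI) = 41.67/EI.
Compatibility at B: δ_0 − R_B·δ_{BB} = 0, so R_B = 3879/41.67 = 93.1 kN.

R_B = 93.1 kN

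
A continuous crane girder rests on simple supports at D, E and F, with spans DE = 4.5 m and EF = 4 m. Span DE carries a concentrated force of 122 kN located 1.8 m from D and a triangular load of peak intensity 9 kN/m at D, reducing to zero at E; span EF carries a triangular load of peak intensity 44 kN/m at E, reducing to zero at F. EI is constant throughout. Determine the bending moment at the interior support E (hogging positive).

Take M_E as the redundant. Released structure: two simple spans DE and EF with a hinge at E.
Discontinuity in slope at E on the released structure — sum the simple-span end rotations:
  span DE: point load 122 at a = 1.8: Pab(L + a)/(6LEI) = 138.3/EI
  span DE: triangular load, peak 9: 7w₀L³/(360EI) = 15.95/EI
  span EF: triangular load, peak 44: w₀L³/(45EI) = 62.58/EI
  relative rotation θ_0 = (154.3 + 62.58)/EI = 216.9/EI
A unit hogging moment at E produces rotation L₁/(3EI) + L₂/(3EI) = 2.833/EI.
Compatibility: M_E·(L₁+L₂)/(3EI) = θ_0, giving M_E = 76.54 kN·m (hogging).

M_E = 76.54 kN·m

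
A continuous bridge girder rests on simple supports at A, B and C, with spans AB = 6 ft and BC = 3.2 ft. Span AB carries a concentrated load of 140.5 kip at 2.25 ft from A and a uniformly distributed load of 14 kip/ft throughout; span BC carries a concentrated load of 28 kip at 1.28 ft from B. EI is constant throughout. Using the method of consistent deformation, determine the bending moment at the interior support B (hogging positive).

Release continuity at B by inserting a hinge; the redundant is the internal moment M_B. The primary structure is two simply-supported spans AB and BC.
Rotations at B on the released spans (each span's end-slope, ×1/EI):
  span AB: point load 140.5 at a = 2.25: Pab(L + a)/(6LEI) = 271.7/EI
  span AB: UDL 14: wL³/(24EI) = 126/EI
  span BC: point load 28 at a = 1.28: Pab(L + b)/(6LEI) = 18.35/EI
  relative rotation θ_0 = (397.7 + 18.35)/EI = 416/EI
A unit hogging moment at B produces rotation L₁/(3EI) + L₂/(3EI) = 3.067/EI.
Slope continuity at B: θ_0 = M_B·3.067/EI, so M_B = 416/3.067 = 135.7 kip·ft (hogging).

M_B = 135.7 kip·ft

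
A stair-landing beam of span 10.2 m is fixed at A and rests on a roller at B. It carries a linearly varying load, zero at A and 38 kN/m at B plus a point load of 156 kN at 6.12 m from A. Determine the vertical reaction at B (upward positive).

Take the reaction at B as the redundant and release it; the primary structure is a cantilever fixed at A.
Free-end deflection of the primary structure under the applied loading (downward +):
  triangular load, peak 38 at the free end: 11w₀L⁴/(120EI) = 37705/EI
  point load 156 at a = 6.12: Pa²(3L − a)/(6EI) = 23839/EI
  δ_0 = 61544/EI
Flexibility coefficient — unit upward force at B: δ_{BB} = L³/(3EI) = 353.7/EI.
The prop prevents deflection at B: R_B = δ_0/δ_{BB} = 61544/353.7 = 174 kN.

R_B = 174 kN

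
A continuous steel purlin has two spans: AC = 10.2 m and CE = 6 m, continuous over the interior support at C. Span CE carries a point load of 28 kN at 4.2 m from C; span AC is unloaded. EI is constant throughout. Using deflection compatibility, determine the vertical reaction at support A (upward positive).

Take M_C as the redundant. Released structure: two simple spans AC and CE with a hinge at C.
Rotations at C on the released spans (each span's end-slope, ×1/EI):
  span CE: point load 28 at a = 4.2: Pab(L + b)/(6LEI) = 45.86/EI
  relative rotation θ_0 = (0 + 45.86)/EI = 45.86/EI
A unit hogging moment at C produces rotation L₁/(3EI) + L₂/(3EI) = 5.4/EI.
Slope continuity at C: θ_0 = M_C·5.4/EI, so M_C = 45.86/5.4 = 8.493 kN·m (hogging).
Span AC, ΣM about A with M_C applied at C: R_C^{AC}·10.2 = 0 + 8.493, so R_C^{AC} = 0.8327 kN and R_A = 0 − 0.8327 = -0.8327 kN.

R_A = -0.8327 kN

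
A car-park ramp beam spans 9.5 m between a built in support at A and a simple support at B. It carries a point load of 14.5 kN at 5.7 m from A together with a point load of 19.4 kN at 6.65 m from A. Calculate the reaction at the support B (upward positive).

Release the roller at B. Primary structure: cantilever fixed at A.
Downward deflection at the released point B due to the loads:
  point load 14.5 at a = 5.7: Pa²(3L − a)/(6EI) = 1790/EI
  point load 19.4 at a = 6.65: Pa²(3L − a)/(6EI) = 3124/EI
  δ_0 = 4914/EI
Tip deflection under a unit load at B: L³/(3EI) = 285.8/EI.
The prop prevents deflection at B: R_B = δ_0/δ_{BB} = 4914/285.8 = 17.2 kN.

R_B = 17.2 kN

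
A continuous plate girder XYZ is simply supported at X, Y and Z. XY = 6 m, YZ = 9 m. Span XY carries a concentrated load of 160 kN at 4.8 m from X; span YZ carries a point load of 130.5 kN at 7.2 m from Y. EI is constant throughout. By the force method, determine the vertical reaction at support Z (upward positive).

Take M_Y as the redundant. Released structure: two simple spans XY and YZ with a hinge at Y.
Discontinuity in slope at Y on the released structure — sum the simple-span end rotations:
  span XY: point load 160 at a = 4.8: Pab(L + a)/(6LEI) = 276.5/EI
  span YZ: point load 130.5 at a = 7.2: Pab(L + b)/(6LEI) = 338.3/EI
  relative rotation θ_0 = (276.5 + 338.3)/EI = 614.7/EI
A unit hogging moment at Y produces rotation L₁/(3EI) + L₂/(3EI) = 5/EI.
Slope continuity at Y: θ_0 = M_Y·5/EI, so M_Y = 614.7/5 = 122.9 kN·m (hogging).
Span YZ, ΣM about Z: R_Y^{YZ}·9 = 234.9 + 122.9, so R_Y^{YZ} = 39.76 kN and R_Z = 130.5 − 39.76 = 90.74 kN.

R_Z = 90.74 kN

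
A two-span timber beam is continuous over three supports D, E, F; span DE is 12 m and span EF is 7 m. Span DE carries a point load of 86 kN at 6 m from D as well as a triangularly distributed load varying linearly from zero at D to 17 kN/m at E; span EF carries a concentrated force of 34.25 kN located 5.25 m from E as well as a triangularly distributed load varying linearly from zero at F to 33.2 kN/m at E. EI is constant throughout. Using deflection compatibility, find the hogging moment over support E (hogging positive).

M_E = 275.6 kN·m

Take M_E as the redundant. Released structure: two simple spans DE and EF with a hinge at E.
Discontinuity in slope at E on the released structure — sum the simple-span end rotations:
  span DE: point load 86 at a = 6: Pab(L + a)/(6LEI) = 774/EI
  span DE: triangular load, peak 17: w₀L³/(45EI) = 652.8/EI
  span EF: point load 34.25 at a = 5.25: Pab(L + b)/(6LEI) = 65.56/EI
  span EF: triangular load, peak 33.2: w₀L³/(45EI) = 253.1/EI
  relative rotation θ_0 = (1427 + 318.6)/EI = 1745/EI
A unit hogging moment at E produces rotation L₁/(3EI) + L₂/(3EI) = 6.333/EI.
Compatibility: M_E·(L₁+L₂)/(3EI) = θ_0, giving M_E = 275.6 kN·m (hogging).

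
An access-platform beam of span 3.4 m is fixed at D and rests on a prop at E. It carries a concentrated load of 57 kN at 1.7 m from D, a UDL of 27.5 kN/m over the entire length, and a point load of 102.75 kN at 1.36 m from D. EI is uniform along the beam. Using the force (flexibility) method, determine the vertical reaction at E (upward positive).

R_E = 74.25 kN

Release the roller at E. Primary structure: cantilever fixed at D.
Deflection at E on the released cantilever, summing each load's contribution:
  point load 57 at a = 1.7: Pa²(3L − a)/(6EI) = 233.4/EI
  UDL 27.5: wL⁴/(8EI) = 459.4/EI
  point load 102.75 at a = 1.36: Pa²(3L − a)/(6EI) = 280/EI
  δ_0 = 972.7/EI
Tip deflection under a unit load at E: L³/(3EI) = 13.1/EI.
The prop prevents deflection at E: R_E = δ_0/δ_{EE} = 972.7/13.1 = 74.25 kN.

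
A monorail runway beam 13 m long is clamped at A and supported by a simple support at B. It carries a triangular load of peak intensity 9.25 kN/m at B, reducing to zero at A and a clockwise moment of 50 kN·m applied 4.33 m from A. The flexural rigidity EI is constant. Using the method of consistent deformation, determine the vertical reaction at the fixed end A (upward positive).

Remove the prop at B; the released (primary) structure is a cantilever built in at A.
Free-end deflection of the primary structure under the applied loading (downward +):
  triangular load, peak 9.25 at the free end: 11w₀L⁴/(120EI) = 24217/EI
  clockwise couple 50 at a = 4.33: M₀a(2L − a)/(2EI) = 2346/EI
  δ_0 = 26563/EI
Flexibility coefficient — unit upward force at B: δ_{BB} = L³/(3EI) = 732.3/EI.
Compatibility at B: δ_0 − R_B·δ_{BB} = 0, so R_B = 26563/732.3 = 36.27 kN.
Vertical equilibrium: R_A = ΣP − R_B = 60.12 − 36.27 = 23.85 kN.

R_A = 23.85 kN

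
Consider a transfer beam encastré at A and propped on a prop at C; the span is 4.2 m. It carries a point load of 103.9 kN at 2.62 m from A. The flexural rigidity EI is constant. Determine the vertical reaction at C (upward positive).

R_C = 48.04 kN

Choose R_C as the redundant. The primary structure is the cantilever fixed at A.
Downward deflection at the released point C due to the loads:
  point load 103.9 at a = 2.62: Pa²(3L − a)/(6EI) = 1186/EI
Tip deflection under a unit load at C: L³/(3EI) = 24.7/EI.
The prop prevents deflection at C: R_C = δ_0/δ_{CC} = 1186/24.7 = 48.04 kN.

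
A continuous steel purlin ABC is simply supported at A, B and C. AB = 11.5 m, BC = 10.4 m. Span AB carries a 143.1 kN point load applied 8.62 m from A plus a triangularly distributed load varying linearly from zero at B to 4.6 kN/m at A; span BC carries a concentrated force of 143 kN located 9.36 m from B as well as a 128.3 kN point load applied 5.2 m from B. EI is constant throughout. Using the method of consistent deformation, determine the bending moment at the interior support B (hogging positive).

Release continuity at B by inserting a hinge; the redundant is the internal moment M_B. The primary structure is two simply-supported spans AB and BC.
End slopes at the hinge B, treating each span as simply supported:
  span AB: point load 143.1 at a = 8.62: Pab(L + a)/(6LEI) = 1036/EI
  span AB: triangular load, peak 4.6: 7w₀L³/(360EI) = 136/EI
  span BC: point load 143 at a = 9.36: Pab(L + b)/(6LEI) = 255.2/EI
  span BC: point load 128.3 at a = 5.2: Pab(L + b)/(6LEI) = 867.3/EI
  relative rotation θ_0 = (1172 + 1123)/EI = 2294/EI
A unit hogging moment at B produces rotation L₁/(3EI) + L₂/(3EI) = 7.3/EI.
Compatibility: M_B·(L₁+L₂)/(3EI) = θ_0, giving M_B = 314.3 kN·m (hogging).

M_B = 314.3 kN·m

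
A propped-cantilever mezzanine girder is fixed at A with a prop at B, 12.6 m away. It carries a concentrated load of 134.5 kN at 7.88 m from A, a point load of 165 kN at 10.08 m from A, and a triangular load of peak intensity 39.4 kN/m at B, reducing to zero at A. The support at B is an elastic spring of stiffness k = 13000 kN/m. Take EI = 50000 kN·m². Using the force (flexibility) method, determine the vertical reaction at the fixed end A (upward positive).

R_A = 234.4 kN

Remove the prop at B; the released (primary) structure is a cantilever built in at A.
Primary-structure tip deflection at B by superposition:
  point load 134.5 at a = 7.88: Pa²(3L − a)/(6EI) = 41647/EI
  point load 165 at a = 10.08: Pa²(3L − a)/(6EI) = 77455/EI
  triangular load, peak 39.4 at the free end: 11w₀L⁴/(120EI) = 91031/EI
  δ_0 = 210133/EI
Flexibility coefficient — unit upward force at B: δ_{BB} = L³/(3EI) = 666.8/EI.
With EI = 50000 kN·m²: δ_0 = 4.2027 m and δ_{BB} = 0.013336 m/kN.
Compatibility — the spring shortens by R_B/k under the reaction it provides: δ_0 − R_B·δ_{BB} = R_B/k. With 1/k = 0.000077 m/kN, R_B = δ_0 / (δ_{BB} + 1/k) = 4.2027 / (0.013336 + 0.000077) = 313.3 kN.
Vertical equilibrium: R_A = ΣP − R_B = 547.7 − 313.3 = 234.4 kN.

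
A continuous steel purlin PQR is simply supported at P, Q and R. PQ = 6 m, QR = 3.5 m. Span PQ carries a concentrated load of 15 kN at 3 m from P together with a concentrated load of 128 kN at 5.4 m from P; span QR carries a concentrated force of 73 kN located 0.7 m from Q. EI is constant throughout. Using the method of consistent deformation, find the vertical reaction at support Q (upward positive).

R_Q = 210.8 kN

Insert a hinge at Q; M_Q is the redundant, and each span becomes simply supported.
Discontinuity in slope at Q on the released structure — sum the simple-span end rotations:
  span PQ: point load 15 at a = 3: Pab(L + a)/(6LEI) = 33.75/EI
  span PQ: point load 128 at a = 5.4: Pab(L + a)/(6LEI) = 131.3/EI
  span QR: point load 73 at a = 0.7: Pab(L + b)/(6LEI) = 42.92/EI
  relative rotation θ_0 = (165.1 + 42.92)/EI = 208/EI
A unit hogging moment at Q produces rotation L₁/(3EI) + L₂/(3EI) = 3.167/EI.
Slope continuity at Q: θ_0 = M_Q·3.167/EI, so M_Q = 208/3.167 = 65.68 kN·m (hogging).
Span PQ, ΣM about P with M_Q applied at Q: R_Q^{PQ}·6 = 736.2 + 65.68, so R_Q^{PQ} = 133.6 kN and R_P = 143 − 133.6 = 9.353 kN.
Span QR, ΣM about R: R_Q^{QR}·3.5 = 204.4 + 65.68, so R_Q^{QR} = 77.17 kN and R_R = 73 − 77.17 = -4.167 kN.
R_Q = 133.6 + 77.17 = 210.8 kN.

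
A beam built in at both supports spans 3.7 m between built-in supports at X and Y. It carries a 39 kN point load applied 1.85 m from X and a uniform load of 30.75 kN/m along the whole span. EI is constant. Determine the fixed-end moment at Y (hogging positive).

M_Y = 53.12 kN·m

Release both end moments; the primary structure is a simply-supported span XY with redundants M_X and M_Y.
End rotations of the released simple span under the applied load (×1/EI):
  at X: point load 39 at a = 1.85: Pab(L + b)/(6LEI) = 33.37/EI
  at Y: point load 39 at a = 1.85: Pab(L + a)/(6LEI) = 33.37/EI
  at X: UDL 30.75: wL³/(24EI) = 64.9/EI
  at Y: UDL 30.75: wL³/(24EI) = 64.9/EI
  θ_X0 = 98.27/EI,  θ_Y0 = 98.27/EI
Flexibility coefficients: a unit moment at one end gives L/(3EI) there and L/(6EI) at the far end, so f₁₁ = f₂₂ = 1.233/EI and f₁₂ = f₂₁ = 0.6167/EI.
Compatibility — zero rotation at each built-in end:
  1.233 M_X + 0.6167 M_Y = 98.27
  0.6167 M_X + 1.233 M_Y = 98.27
Solving the pair gives M_X = 53.12 kN·m and M_Y = 53.12 kN·m (hogging).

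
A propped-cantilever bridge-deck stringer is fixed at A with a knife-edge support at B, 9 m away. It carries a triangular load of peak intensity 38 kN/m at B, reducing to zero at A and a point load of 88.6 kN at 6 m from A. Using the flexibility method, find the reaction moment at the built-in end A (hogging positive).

M_A = 297.7 kN·m

Remove the prop at B; the released (primary) structure is a cantilever built in at A.
Free-end deflection of the primary structure under the applied loading (downward +):
  triangular load, peak 38 at the free end: 11w₀L⁴/(120EI) = 22854/EI
  point load 88.6 at a = 6: Pa²(3L − a)/(6EI) = 11164/EI
  δ_0 = 34018/EI
Flexibility coefficient — unit upward force at B: δ_{BB} = L³/(3EI) = 243/EI.
The prop prevents deflection at B: R_B = δ_0/δ_{BB} = 34018/243 = 140 kN.
Moment equilibrium about A: M_A = Σ(load moments about A) − R_B·L = 1558 − 140×9 = 297.7 kN·m.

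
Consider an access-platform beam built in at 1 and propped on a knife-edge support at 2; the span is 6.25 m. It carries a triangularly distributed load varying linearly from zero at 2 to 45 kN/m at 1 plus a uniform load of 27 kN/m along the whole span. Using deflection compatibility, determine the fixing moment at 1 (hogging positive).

M_1 = 249 kN·m

Remove the prop at 2; the released (primary) structure is a cantilever built in at 1.
Downward deflection at the released point 2 due to the loads:
  triangular load, peak 45 at the fixed end: w₀L⁴/(30EI) = 2289/EI
  UDL 27: wL⁴/(8EI) = 5150/EI
  δ_0 = 7439/EI
Tip deflection under a unit load at 2: L³/(3EI) = 81.38/EI.
The prop prevents deflection at 2: R_2 = δ_0/δ_{22} = 7439/81.38 = 91.41 kN.
Moment equilibrium about 1: M_1 = Σ(load moments about 1) − R_2·L = 820.3 − 91.41×6.25 = 249 kN·m.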